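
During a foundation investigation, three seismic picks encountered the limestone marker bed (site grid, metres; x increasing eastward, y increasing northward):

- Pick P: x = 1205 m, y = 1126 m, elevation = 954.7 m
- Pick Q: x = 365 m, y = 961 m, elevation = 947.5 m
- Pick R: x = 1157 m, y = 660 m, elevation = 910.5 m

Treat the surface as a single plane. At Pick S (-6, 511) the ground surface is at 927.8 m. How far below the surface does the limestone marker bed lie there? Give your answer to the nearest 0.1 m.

Let the plane be z = a·x + b·y + c.
Pick Q−Pick P: −840a − 165b = −7.2;  Pick R−Pick P: −48a − 466b = −44.2.
Solving gives a = −0.010268, b = 0.095907.
Then c = 954.7 − a·1205 − b·1126 = 859.08.
At (-6, 511): z_contact = 0.06 + 49.01 + 859.08 = 908.15 m.
Depth below ground = 927.8 − 908.15 = 19.6 m.

19.6 m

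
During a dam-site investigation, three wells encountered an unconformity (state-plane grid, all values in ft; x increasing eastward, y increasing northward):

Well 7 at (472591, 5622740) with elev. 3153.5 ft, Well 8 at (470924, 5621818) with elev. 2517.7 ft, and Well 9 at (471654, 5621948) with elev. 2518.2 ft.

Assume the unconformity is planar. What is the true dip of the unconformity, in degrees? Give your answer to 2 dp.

Two edge vectors: Well 7→Well 8 = (-1667, -922, -635.8), Well 7→Well 9 = (-937, -792, -635.3).
Normal n = (Well 7→Well 8) × (Well 7→Well 9) = (82193, -463300.5, 456350).
So ∂z/∂x = −n_x/n_z = −0.18011 and ∂z/∂y = −n_y/n_z = 1.01523.
Gradient magnitude |∇z| = √(a² + b²) = √(0.03244 + 1.03069) = 1.03108.
True dip = arctan(1.03108) = 45.88°, dipping toward S (azimuth ≈ 170°).

45.88°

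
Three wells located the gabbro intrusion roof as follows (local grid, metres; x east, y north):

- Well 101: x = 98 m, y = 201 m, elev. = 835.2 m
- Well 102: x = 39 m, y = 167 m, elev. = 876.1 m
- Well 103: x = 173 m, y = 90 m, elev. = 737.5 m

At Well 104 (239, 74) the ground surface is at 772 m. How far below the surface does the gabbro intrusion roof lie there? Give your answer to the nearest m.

96 m

Two edge vectors: Well 101→Well 102 = (-59, -34, 40.9), Well 101→Well 103 = (75, -111, -97.7).
Normal n = (Well 101→Well 102) × (Well 101→Well 103) = (7861.7, -2696.8, 9099).
So ∂z/∂x = −n_x/n_z = −0.86402 and ∂z/∂y = −n_y/n_z = 0.29638.
Intercept c from Well 101: 835.2 + 84.67 − 59.57 = 860.30.
At (239, 74): z_contact = −206.5 + 21.9 + 860.30 = 675.7 m.
Depth below ground = 772 − 675.7 = 96 m.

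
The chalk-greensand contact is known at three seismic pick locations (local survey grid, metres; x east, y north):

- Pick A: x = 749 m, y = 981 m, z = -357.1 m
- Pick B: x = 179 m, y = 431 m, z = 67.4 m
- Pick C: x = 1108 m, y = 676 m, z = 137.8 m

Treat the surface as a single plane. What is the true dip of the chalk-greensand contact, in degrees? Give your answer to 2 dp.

Two edge vectors: Pick A→Pick B = (-570, -550, 424.5), Pick A→Pick C = (359, -305, 494.9).
Normal n = (Pick A→Pick B) × (Pick A→Pick C) = (-142722.5, 434488.5, 371300).
So ∂z/∂x = −n_x/n_z = 0.38439 and ∂z/∂y = −n_y/n_z = −1.17018.
Gradient magnitude |∇z| = √(a² + b²) = √(0.14775 + 1.36933) = 1.23170.
True dip = arctan(1.23170) = 50.93°, dipping toward NNW (azimuth ≈ 342°).

50.93°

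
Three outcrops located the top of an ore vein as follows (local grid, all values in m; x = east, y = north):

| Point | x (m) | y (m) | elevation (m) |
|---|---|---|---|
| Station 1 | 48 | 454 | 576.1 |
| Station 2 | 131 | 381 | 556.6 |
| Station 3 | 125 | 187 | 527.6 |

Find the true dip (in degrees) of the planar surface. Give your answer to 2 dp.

Two edge vectors: Station 1→Station 2 = (83, -73, -19.5), Station 1→Station 3 = (77, -267, -48.5).
Normal n = (Station 1→Station 2) × (Station 1→Station 3) = (-1666, 2524, -16540).
So ∂z/∂x = −n_x/n_z = −0.10073 and ∂z/∂y = −n_y/n_z = 0.15260.
Gradient magnitude |∇z| = √(a² + b²) = √(0.01015 + 0.02329) = 0.18285.
True dip = arctan(0.18285) = 10.36°, dipping toward SSE (azimuth ≈ 147°).

10.36°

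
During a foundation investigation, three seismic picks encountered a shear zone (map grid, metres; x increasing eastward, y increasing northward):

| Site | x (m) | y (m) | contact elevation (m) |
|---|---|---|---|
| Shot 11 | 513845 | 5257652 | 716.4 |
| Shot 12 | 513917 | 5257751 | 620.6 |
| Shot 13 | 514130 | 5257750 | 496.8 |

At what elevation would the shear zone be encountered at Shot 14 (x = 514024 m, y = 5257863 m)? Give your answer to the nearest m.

Let the plane be z = a·x + b·y + c.
Shot 12−Shot 11: 72a + 99b = −95.8;  Shot 13−Shot 11: 285a + 98b = −219.6.
Solving gives a = −0.58377050, b = −0.54311640.
Then c = 716.4 − a·513845 − b·5257652 = 3156201.00.
At (514024, 5257863): z = −300072.0 − 2855631.6 + 3156201.00 = 497.3 m.

497 m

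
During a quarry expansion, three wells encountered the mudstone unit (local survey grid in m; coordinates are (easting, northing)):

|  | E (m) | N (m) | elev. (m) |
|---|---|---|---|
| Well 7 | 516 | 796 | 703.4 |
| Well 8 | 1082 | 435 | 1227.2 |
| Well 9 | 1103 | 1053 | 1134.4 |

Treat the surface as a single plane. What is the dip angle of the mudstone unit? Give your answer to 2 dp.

Two edge vectors: Well 7→Well 8 = (566, -361, 523.8), Well 7→Well 9 = (587, 257, 431).
Normal n = (Well 7→Well 8) × (Well 7→Well 9) = (-290207.6, 63524.6, 357369).
So ∂z/∂E = −n_x/n_z = 0.81207 and ∂z/∂N = −n_y/n_z = −0.17776.
Gradient magnitude |∇z| = √(a² + b²) = √(0.65945 + 0.03160) = 0.83129.
True dip = arctan(0.83129) = 39.74°, dipping toward WNW (azimuth ≈ 282°).

39.74°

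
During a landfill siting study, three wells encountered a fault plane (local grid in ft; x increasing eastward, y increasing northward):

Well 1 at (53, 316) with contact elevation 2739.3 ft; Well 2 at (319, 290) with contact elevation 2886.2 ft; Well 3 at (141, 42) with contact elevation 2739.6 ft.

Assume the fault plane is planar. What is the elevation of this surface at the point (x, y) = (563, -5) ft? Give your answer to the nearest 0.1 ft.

Two edge vectors: Well 1→Well 2 = (266, -26, 146.9), Well 1→Well 3 = (88, -274, 0.3).
Normal n = (Well 1→Well 2) × (Well 1→Well 3) = (40242.8, 12847.4, -70596).
So ∂z/∂x = −n_x/n_z = 0.57004 and ∂z/∂y = −n_y/n_z = 0.18198.
Intercept c from Well 1: 2739.3 − 30.21 − 57.51 = 2651.58.
At (563, -5): z = 320.9 − 0.9 + 2651.58 = 2971.6 ft.

2971.6 ft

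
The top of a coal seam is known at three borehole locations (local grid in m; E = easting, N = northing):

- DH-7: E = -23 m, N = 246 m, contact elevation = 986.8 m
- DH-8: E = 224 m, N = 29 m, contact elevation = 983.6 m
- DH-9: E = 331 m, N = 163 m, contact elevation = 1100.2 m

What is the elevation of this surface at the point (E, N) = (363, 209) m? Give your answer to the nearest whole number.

1138 m

Two edge vectors: DH-7→DH-8 = (247, -217, -3.2), DH-7→DH-9 = (354, -83, 113.4).
Normal n = (DH-7→DH-8) × (DH-7→DH-9) = (-24873.4, -29142.6, 56317).
So ∂z/∂E = −n_x/n_z = 0.44167 and ∂z/∂N = −n_y/n_z = 0.51747.
Intercept c from DH-7: 986.8 + 10.16 − 127.30 = 869.66.
At (363, 209): z = 160.3 + 108.2 + 869.66 = 1138.1 m.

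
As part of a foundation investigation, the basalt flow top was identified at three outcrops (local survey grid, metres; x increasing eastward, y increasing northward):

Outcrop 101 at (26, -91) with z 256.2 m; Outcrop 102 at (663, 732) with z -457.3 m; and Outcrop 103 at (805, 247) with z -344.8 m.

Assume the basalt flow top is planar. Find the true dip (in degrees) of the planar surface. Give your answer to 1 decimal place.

Let the plane be z = a·x + b·y + c.
Outcrop 102−Outcrop 101: 637a + 823b = −713.5;  Outcrop 103−Outcrop 101: 779a + 338b = −601.
Solving gives a = −0.59524, b = −0.40624.
Gradient magnitude |∇z| = √(a² + b²) = √(0.35431 + 0.16503) = 0.72065.
True dip = arctan(0.72065) = 35.8°, dipping toward NE (azimuth ≈ 056°).

35.8°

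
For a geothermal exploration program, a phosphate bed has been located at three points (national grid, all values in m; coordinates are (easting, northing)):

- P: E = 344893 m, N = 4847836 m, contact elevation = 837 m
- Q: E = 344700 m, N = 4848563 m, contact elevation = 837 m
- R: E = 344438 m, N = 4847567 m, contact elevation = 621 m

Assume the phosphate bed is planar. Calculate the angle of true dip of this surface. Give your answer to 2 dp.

23.00°

Two edge vectors: P→Q = (-193, 727, 0), P→R = (-455, -269, -216).
Normal n = (P→Q) × (P→R) = (-157032, -41688, 382702).
So ∂z/∂E = −n_x/n_z = 0.41032 and ∂z/∂N = −n_y/n_z = 0.10893.
Gradient magnitude |∇z| = √(a² + b²) = √(0.16837 + 0.01187) = 0.42454.
True dip = arctan(0.42454) = 23.00°, dipping toward WSW (azimuth ≈ 255°).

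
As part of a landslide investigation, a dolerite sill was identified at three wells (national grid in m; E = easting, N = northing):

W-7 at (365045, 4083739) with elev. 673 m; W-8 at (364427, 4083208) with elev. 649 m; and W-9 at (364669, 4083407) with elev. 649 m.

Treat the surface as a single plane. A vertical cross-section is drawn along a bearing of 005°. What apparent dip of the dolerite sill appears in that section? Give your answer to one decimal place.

Let the plane be z = a·E + b·N + c.
W-8−W-7: −618a − 531b = −24;  W-9−W-7: −376a − 332b = −24.
Solving gives a = −0.86522, b = 1.05217.
Unit vector along 005° is (sin 5°, cos 5°) = (0.0872, 0.9962).
Slope in that direction = a·(0.0872) + b·(0.9962) = 0.97276.
Apparent dip = arctan|0.97276| = 44.2° (true dip is 53.7°, so apparent ≤ true as expected).

44.2°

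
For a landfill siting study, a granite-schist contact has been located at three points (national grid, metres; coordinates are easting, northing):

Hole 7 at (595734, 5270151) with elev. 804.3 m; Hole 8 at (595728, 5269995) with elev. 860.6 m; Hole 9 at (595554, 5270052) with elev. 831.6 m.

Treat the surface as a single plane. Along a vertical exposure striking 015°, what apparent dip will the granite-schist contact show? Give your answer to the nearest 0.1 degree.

Two edge vectors: Hole 7→Hole 8 = (-6, -156, 56.3), Hole 7→Hole 9 = (-180, -99, 27.3).
Normal n = (Hole 7→Hole 8) × (Hole 7→Hole 9) = (1314.9, -9970.2, -27486).
So ∂z/∂easting = −n_x/n_z = 0.04784 and ∂z/∂northing = −n_y/n_z = −0.36274.
Unit vector along 015° is (sin 15°, cos 15°) = (0.2588, 0.9659).
Slope in that direction = a·(0.2588) + b·(0.9659) = −0.33800.
Apparent dip = arctan|0.33800| = 18.7° (true dip is 20.1°, so apparent ≤ true as expected).

18.7°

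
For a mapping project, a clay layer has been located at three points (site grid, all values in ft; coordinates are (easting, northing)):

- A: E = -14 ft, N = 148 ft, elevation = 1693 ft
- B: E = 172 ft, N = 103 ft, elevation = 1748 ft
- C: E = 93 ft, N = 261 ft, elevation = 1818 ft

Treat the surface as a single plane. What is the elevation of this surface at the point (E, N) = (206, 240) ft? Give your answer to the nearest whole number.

Let the plane be z = a·E + b·N + c.
B−A: 186a − 45b = 55;  C−A: 107a + 113b = 125.
Solving gives a = 0.45833, b = 0.67220.
Then c = 1693 − a·-14 − b·148 = 1599.93.
At (206, 240): z = 94.4 + 161.3 + 1599.93 = 1855.7 ft.

1856 ft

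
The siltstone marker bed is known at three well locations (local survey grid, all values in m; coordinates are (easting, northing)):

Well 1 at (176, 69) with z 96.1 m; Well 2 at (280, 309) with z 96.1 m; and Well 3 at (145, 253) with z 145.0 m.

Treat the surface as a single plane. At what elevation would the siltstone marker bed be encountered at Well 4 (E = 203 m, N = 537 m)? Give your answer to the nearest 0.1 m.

Let the plane be z = a·E + b·N + c.
Well 2−Well 1: 104a + 240b = 0;  Well 3−Well 1: −31a + 184b = 48.9.
Solving gives a = −0.44160, b = 0.19136.
Then c = 96.1 − a·176 − b·69 = 160.62.
At (203, 537): z = −89.6 + 102.8 + 160.62 = 173.7 m.

173.7 m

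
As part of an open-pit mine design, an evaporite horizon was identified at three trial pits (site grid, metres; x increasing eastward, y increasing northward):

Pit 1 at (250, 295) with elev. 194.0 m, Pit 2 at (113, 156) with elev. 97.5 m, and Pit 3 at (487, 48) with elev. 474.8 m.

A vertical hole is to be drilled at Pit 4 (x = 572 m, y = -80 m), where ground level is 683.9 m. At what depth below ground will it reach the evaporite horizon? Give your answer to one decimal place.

99.2 m

Two edge vectors: Pit 1→Pit 2 = (-137, -139, -96.5), Pit 1→Pit 3 = (237, -247, 280.8).
Normal n = (Pit 1→Pit 2) × (Pit 1→Pit 3) = (-62866.7, 15599.1, 66782).
So ∂z/∂x = −n_x/n_z = 0.94137 and ∂z/∂y = −n_y/n_z = −0.23358.
Intercept c from Pit 1: 194 − 235.34 + 68.91 = 27.56.
At (572, -80): z_contact = 538.46 + 18.69 + 27.56 = 584.72 m.
Depth below ground = 683.9 − 584.72 = 99.2 m.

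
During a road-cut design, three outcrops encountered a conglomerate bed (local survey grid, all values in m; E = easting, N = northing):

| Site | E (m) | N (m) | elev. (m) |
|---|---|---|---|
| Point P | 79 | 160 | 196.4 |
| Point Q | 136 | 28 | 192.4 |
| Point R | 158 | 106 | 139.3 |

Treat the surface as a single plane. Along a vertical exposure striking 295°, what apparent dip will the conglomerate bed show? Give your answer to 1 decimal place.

36.3°

Two edge vectors: Point P→Point Q = (57, -132, -4), Point P→Point R = (79, -54, -57.1).
Normal n = (Point P→Point Q) × (Point P→Point R) = (7321.2, 2938.7, 7350).
So ∂z/∂E = −n_x/n_z = −0.99608 and ∂z/∂N = −n_y/n_z = −0.39982.
Unit vector along 295° is (sin 295°, cos 295°) = (-0.9063, 0.4226).
Slope in that direction = a·(-0.9063) + b·(0.4226) = 0.73378.
Apparent dip = arctan|0.73378| = 36.3° (true dip is 47.0°, so apparent ≤ true as expected).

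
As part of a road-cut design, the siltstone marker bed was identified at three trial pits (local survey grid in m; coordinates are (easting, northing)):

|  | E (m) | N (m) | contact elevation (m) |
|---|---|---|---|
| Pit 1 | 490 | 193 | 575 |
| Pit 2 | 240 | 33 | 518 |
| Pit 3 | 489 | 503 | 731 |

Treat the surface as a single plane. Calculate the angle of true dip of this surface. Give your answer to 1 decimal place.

Let the plane be z = a·E + b·N + c.
Pit 2−Pit 1: −250a − 160b = −57;  Pit 3−Pit 1: −1a + 310b = 156.
Solving gives a = −0.09387, b = 0.50292.
Gradient magnitude |∇z| = √(a² + b²) = √(0.00881 + 0.25293) = 0.51161.
True dip = arctan(0.51161) = 27.1°, dipping toward S (azimuth ≈ 169°).

27.1°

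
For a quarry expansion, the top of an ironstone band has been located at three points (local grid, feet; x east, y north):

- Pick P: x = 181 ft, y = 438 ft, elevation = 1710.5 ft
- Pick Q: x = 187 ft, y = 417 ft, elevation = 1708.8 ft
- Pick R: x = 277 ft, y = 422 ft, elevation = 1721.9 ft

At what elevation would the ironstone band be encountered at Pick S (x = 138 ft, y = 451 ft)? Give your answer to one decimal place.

Let the plane be z = a·x + b·y + c.
Pick Q−Pick P: 6a − 21b = −1.7;  Pick R−Pick P: 96a − 16b = 11.4.
Solving gives a = 0.13885, b = 0.12063.
Then c = 1710.5 − a·181 − b·438 = 1632.53.
At (138, 451): z = 19.2 + 54.4 + 1632.53 = 1706.1 ft.

1706.1 ft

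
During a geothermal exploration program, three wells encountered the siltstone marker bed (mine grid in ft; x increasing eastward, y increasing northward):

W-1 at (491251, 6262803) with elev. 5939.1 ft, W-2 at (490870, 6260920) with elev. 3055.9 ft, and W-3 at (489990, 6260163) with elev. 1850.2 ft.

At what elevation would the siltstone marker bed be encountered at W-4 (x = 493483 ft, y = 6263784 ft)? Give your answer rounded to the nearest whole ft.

7572 ft

Two edge vectors: W-1→W-2 = (-381, -1883, -2883.2), W-1→W-3 = (-1261, -2640, -4088.9).
Normal n = (W-1→W-2) × (W-1→W-3) = (87750.7, 2077844.3, -1368623).
So ∂z/∂x = −n_x/n_z = 0.06411605 and ∂z/∂y = −n_y/n_z = 1.51820063.
Intercept c from W-1: 5939.1 − 31497.07 − 9508191.46 = −9533749.43.
At (493483, 6263784): z = 31640.2 + 9509680.8 − 9533749.43 = 7571.6 ft.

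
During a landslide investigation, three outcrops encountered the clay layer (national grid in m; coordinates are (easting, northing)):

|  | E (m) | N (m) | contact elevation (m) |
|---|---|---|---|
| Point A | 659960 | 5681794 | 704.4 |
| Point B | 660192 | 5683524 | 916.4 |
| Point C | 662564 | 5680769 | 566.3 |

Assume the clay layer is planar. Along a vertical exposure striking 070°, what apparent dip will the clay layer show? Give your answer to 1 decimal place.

Two edge vectors: Point A→Point B = (232, 1730, 212), Point A→Point C = (2604, -1025, -138.1).
Normal n = (Point A→Point B) × (Point A→Point C) = (-21613, 584087.2, -4742720).
So ∂z/∂E = −n_x/n_z = −0.00456 and ∂z/∂N = −n_y/n_z = 0.12315.
Unit vector along 070° is (sin 70°, cos 70°) = (0.9397, 0.3420).
Slope in that direction = a·(0.9397) + b·(0.3420) = 0.03784.
Apparent dip = arctan|0.03784| = 2.2° (true dip is 7.0°, so apparent ≤ true as expected).

2.2°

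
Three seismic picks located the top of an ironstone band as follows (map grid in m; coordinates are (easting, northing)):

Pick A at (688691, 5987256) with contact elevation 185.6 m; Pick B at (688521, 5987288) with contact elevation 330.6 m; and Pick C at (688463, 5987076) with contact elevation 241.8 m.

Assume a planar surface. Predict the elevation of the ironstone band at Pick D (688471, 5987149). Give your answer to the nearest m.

281 m

Let the plane be z = a·E + b·N + c.
Pick B−Pick A: −170a + 32b = 145;  Pick C−Pick A: −228a − 180b = 56.2.
Solving gives a = −0.73618324, b = 0.62027655.
Then c = 185.6 − a·688691 − b·5987256 = −3206566.10.
At (688471, 5987149): z = −506840.8 + 3713688.1 − 3206566.10 = 281.2 m.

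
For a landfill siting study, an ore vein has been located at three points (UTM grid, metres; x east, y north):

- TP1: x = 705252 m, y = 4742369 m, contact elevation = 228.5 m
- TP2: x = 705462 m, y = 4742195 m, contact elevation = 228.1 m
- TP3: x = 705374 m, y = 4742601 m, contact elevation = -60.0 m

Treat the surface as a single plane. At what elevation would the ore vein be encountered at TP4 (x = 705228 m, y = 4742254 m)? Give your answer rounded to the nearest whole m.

Two edge vectors: TP1→TP2 = (210, -174, -0.4), TP1→TP3 = (122, 232, -288.5).
Normal n = (TP1→TP2) × (TP1→TP3) = (50291.8, 60536.2, 69948).
So ∂z/∂x = −n_x/n_z = −0.71898839 and ∂z/∂y = −n_y/n_z = −0.86544576.
Intercept c from TP1: 228.5 + 507068.00 + 4104263.14 = 4611559.64.
At (705228, 4742254): z = −507050.7 − 4104163.6 + 4611559.64 = 345.3 m.

345 m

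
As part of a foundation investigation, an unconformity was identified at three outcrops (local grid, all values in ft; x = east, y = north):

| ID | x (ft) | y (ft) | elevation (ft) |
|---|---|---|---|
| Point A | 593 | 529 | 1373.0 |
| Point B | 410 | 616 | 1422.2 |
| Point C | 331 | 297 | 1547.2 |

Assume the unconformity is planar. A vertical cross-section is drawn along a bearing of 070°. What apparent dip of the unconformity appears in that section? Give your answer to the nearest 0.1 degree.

25.7°

Two edge vectors: Point A→Point B = (-183, 87, 49.2), Point A→Point C = (-262, -232, 174.2).
Normal n = (Point A→Point B) × (Point A→Point C) = (26569.8, 18988.2, 65250).
So ∂z/∂x = −n_x/n_z = −0.40720 and ∂z/∂y = −n_y/n_z = −0.29101.
Unit vector along 070° is (sin 70°, cos 70°) = (0.9397, 0.3420).
Slope in that direction = a·(0.9397) + b·(0.3420) = −0.48217.
Apparent dip = arctan|0.48217| = 25.7° (true dip is 26.6°, so apparent ≤ true as expected).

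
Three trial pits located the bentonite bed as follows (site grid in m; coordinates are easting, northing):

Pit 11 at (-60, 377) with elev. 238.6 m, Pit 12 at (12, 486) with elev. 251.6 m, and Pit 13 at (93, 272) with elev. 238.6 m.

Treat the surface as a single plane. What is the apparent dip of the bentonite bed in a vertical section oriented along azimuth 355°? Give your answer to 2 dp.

Two edge vectors: Pit 11→Pit 12 = (72, 109, 13), Pit 11→Pit 13 = (153, -105, 0).
Normal n = (Pit 11→Pit 12) × (Pit 11→Pit 13) = (1365, 1989, -24237).
So ∂z/∂easting = −n_x/n_z = 0.05632 and ∂z/∂northing = −n_y/n_z = 0.08206.
Unit vector along 355° is (sin 355°, cos 355°) = (-0.0872, 0.9962).
Slope in that direction = a·(-0.0872) + b·(0.9962) = 0.07684.
Apparent dip = arctan|0.07684| = 4.39° (true dip is 5.7°, so apparent ≤ true as expected).

4.39°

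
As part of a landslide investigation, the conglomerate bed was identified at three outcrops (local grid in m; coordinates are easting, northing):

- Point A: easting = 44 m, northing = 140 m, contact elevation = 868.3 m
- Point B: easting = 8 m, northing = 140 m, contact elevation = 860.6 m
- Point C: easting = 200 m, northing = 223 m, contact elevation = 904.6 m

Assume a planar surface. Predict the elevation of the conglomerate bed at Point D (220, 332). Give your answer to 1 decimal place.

912.7 m

Two edge vectors: Point A→Point B = (-36, 0, -7.7), Point A→Point C = (156, 83, 36.3).
Normal n = (Point A→Point B) × (Point A→Point C) = (639.1, 105.6, -2988).
So ∂z/∂easting = −n_x/n_z = 0.21389 and ∂z/∂northing = −n_y/n_z = 0.03534.
Intercept c from Point A: 868.3 − 9.41 − 4.95 = 853.94.
At (220, 332): z = 47.1 + 11.7 + 853.94 = 912.7 m.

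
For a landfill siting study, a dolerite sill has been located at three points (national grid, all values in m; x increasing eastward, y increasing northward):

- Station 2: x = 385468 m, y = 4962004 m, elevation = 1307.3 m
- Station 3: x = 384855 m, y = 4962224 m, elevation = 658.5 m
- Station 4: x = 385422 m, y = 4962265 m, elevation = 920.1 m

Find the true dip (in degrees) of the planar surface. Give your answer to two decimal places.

56.21°

Two edge vectors: Station 2→Station 3 = (-613, 220, -648.8), Station 2→Station 4 = (-46, 261, -387.2).
Normal n = (Station 2→Station 3) × (Station 2→Station 4) = (84152.8, -207508.8, -149873).
So ∂z/∂x = −n_x/n_z = 0.56149 and ∂z/∂y = −n_y/n_z = −1.38456.
Gradient magnitude |∇z| = √(a² + b²) = √(0.31528 + 1.91702) = 1.49409.
True dip = arctan(1.49409) = 56.21°, dipping toward NNW (azimuth ≈ 338°).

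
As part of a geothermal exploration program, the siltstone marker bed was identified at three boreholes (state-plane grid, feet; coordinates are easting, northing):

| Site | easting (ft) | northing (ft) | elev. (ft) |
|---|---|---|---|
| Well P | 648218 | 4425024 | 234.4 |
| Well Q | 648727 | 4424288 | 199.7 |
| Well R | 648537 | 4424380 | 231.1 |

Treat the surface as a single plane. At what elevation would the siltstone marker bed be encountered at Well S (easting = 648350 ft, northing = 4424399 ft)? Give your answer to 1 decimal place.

Let the plane be z = a·easting + b·northing + c.
Well Q−Well P: 509a − 736b = −34.7;  Well R−Well P: 319a − 644b = −3.3.
Solving gives a = −0.214144411, b = −0.100950415.
Then c = 234.4 − a·648218 − b·4425024 = 585754.67.
At (648350, 4424399): z = −138840.5 − 446644.9 + 585754.67 = 269.2 ft.

269.2 ft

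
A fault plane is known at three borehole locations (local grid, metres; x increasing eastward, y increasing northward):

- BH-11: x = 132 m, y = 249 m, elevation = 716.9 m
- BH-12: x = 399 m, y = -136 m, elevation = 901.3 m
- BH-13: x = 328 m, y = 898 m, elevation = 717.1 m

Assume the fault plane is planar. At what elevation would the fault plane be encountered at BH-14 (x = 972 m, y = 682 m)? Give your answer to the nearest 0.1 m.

1058.5 m

Let the plane be z = a·x + b·y + c.
BH-12−BH-11: 267a − 385b = 184.4;  BH-13−BH-11: 196a + 649b = 0.2.
Solving gives a = 0.48143, b = −0.14509.
Then c = 716.9 − a·132 − b·249 = 689.48.
At (972, 682): z = 468.0 − 98.9 + 689.48 = 1058.5 m.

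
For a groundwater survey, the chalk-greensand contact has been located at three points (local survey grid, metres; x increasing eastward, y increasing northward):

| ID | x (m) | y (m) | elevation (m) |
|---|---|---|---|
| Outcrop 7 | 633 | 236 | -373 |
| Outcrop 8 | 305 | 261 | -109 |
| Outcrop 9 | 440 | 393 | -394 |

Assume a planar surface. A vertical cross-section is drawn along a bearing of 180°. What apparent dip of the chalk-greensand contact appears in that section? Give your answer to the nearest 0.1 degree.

Two edge vectors: Outcrop 7→Outcrop 8 = (-328, 25, 264), Outcrop 7→Outcrop 9 = (-193, 157, -21).
Normal n = (Outcrop 7→Outcrop 8) × (Outcrop 7→Outcrop 9) = (-41973, -57840, -46671).
So ∂z/∂x = −n_x/n_z = −0.89934 and ∂z/∂y = −n_y/n_z = −1.23931.
Unit vector along 180° is (sin 180°, cos 180°) = (0.0000, -1.0000).
Slope in that direction = a·(0.0000) + b·(-1.0000) = 1.23931.
Apparent dip = arctan|1.23931| = 51.1° (true dip is 56.9°, so apparent ≤ true as expected).

51.1°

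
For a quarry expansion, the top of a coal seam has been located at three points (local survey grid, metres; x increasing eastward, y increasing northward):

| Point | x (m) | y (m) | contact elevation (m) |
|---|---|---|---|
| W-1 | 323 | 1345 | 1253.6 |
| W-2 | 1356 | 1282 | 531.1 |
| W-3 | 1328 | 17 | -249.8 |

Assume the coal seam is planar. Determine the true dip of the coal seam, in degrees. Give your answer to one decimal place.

42.4°

Two edge vectors: W-1→W-2 = (1033, -63, -722.5), W-1→W-3 = (1005, -1328, -1503.4).
Normal n = (W-1→W-2) × (W-1→W-3) = (-864765.8, 826899.7, -1308509).
So ∂z/∂x = −n_x/n_z = −0.66088 and ∂z/∂y = −n_y/n_z = 0.63194.
Gradient magnitude |∇z| = √(a² + b²) = √(0.43676 + 0.39935) = 0.91439.
True dip = arctan(0.91439) = 42.4°, dipping toward SE (azimuth ≈ 134°).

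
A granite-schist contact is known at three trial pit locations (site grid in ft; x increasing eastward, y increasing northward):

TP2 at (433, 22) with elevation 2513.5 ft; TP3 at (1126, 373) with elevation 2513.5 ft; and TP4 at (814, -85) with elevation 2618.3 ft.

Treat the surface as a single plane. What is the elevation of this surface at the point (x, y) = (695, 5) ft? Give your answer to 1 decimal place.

2565.8 ft

Let the plane be z = a·x + b·y + c.
TP3−TP2: 693a + 351b = 0;  TP4−TP2: 381a − 107b = 104.8.
Solving gives a = 0.176950, b = −0.349364.
Then c = 2513.5 − a·433 − b·22 = 2444.57.
At (695, 5): z = 123.0 − 1.7 + 2444.57 = 2565.8 ft.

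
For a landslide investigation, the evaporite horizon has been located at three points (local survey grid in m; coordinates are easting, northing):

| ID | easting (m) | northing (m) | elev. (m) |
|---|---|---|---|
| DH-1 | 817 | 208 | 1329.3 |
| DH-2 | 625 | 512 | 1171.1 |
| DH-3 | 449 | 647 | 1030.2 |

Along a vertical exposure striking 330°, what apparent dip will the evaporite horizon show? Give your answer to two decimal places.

Let the plane be z = a·easting + b·northing + c.
DH-2−DH-1: −192a + 304b = −158.2;  DH-3−DH-1: −368a + 439b = −299.1.
Solving gives a = 0.77859, b = −0.02865.
Unit vector along 330° is (sin 330°, cos 330°) = (-0.5000, 0.8660).
Slope in that direction = a·(-0.5000) + b·(0.8660) = −0.41411.
Apparent dip = arctan|0.41411| = 22.49° (true dip is 37.9°, so apparent ≤ true as expected).

22.49°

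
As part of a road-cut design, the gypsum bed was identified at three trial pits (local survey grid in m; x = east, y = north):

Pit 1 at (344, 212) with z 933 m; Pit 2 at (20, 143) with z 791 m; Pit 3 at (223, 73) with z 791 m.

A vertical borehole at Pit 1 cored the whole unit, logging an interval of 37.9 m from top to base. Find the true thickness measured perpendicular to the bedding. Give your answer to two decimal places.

29.15 m

Let the plane be z = a·x + b·y + c.
Pit 2−Pit 1: −324a − 69b = −142;  Pit 3−Pit 1: −121a − 139b = −142.
Solving gives a = 0.27094, b = 0.78573.
|∇z| = √(a²+b²) = 0.83113, so dip δ = arctan(0.83113) = 39.73°.
True thickness = vertical thickness × cos δ = 37.9 × cos 39.73° = 29.15 m.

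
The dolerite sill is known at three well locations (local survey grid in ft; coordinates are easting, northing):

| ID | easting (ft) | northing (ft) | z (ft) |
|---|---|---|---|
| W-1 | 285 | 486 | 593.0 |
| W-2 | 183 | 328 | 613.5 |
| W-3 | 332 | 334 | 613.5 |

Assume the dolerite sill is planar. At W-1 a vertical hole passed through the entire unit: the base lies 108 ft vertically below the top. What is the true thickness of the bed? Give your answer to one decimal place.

Two edge vectors: W-1→W-2 = (-102, -158, 20.5), W-1→W-3 = (47, -152, 20.5).
Normal n = (W-1→W-2) × (W-1→W-3) = (-123, 3054.5, 22930).
So ∂z/∂easting = −n_x/n_z = 0.00536 and ∂z/∂northing = −n_y/n_z = −0.13321.
|∇z| = √(a²+b²) = 0.13332, so dip δ = arctan(0.13332) = 7.59°.
True thickness = vertical thickness × cos δ = 108 × cos 7.59° = 107.1 ft.

107.1 ft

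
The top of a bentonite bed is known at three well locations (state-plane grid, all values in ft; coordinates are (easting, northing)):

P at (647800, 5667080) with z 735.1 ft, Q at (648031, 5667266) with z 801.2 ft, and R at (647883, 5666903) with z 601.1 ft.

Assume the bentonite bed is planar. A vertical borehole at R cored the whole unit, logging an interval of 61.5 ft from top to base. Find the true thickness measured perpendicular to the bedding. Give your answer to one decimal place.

50.7 ft

Let the plane be z = a·E + b·N + c.
Q−P: 231a + 186b = 66.1;  R−P: 83a − 177b = −134.
Solving gives a = −0.23479, b = 0.64696.
|∇z| = √(a²+b²) = 0.68825, so dip δ = arctan(0.68825) = 34.54°.
True thickness = vertical thickness × cos δ = 61.5 × cos 34.54° = 50.7 ft.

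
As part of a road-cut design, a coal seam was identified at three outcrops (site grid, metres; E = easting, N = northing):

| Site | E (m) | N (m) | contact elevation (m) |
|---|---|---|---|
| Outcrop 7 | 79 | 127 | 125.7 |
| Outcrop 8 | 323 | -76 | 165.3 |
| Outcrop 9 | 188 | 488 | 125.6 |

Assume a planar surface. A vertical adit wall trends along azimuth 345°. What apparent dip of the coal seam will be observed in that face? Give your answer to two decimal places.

Let the plane be z = a·E + b·N + c.
Outcrop 8−Outcrop 7: 244a − 203b = 39.6;  Outcrop 9−Outcrop 7: 109a + 361b = −0.1.
Solving gives a = 0.12953, b = −0.03939.
Unit vector along 345° is (sin 345°, cos 345°) = (-0.2588, 0.9659).
Slope in that direction = a·(-0.2588) + b·(0.9659) = −0.07157.
Apparent dip = arctan|0.07157| = 4.09° (true dip is 7.7°, so apparent ≤ true as expected).

4.09°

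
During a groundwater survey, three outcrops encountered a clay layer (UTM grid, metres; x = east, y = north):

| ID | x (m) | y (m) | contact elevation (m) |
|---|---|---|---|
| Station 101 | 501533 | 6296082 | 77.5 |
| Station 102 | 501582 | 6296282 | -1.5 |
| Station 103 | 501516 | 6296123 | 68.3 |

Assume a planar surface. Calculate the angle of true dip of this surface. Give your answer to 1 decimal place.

Let the plane be z = a·x + b·y + c.
Station 102−Station 101: 49a + 200b = −79;  Station 103−Station 101: −17a + 41b = −9.2.
Solving gives a = −0.25864, b = −0.33163.
Gradient magnitude |∇z| = √(a² + b²) = √(0.06690 + 0.10998) = 0.42057.
True dip = arctan(0.42057) = 22.8°, dipping toward NE (azimuth ≈ 038°).

22.8°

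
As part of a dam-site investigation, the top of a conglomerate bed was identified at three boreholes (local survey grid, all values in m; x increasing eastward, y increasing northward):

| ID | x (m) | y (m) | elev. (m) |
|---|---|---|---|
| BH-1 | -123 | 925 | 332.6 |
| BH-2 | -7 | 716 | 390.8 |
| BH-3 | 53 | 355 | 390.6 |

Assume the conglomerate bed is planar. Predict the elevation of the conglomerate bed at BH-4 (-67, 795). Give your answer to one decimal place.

357.2 m

Two edge vectors: BH-1→BH-2 = (116, -209, 58.2), BH-1→BH-3 = (176, -570, 58).
Normal n = (BH-1→BH-2) × (BH-1→BH-3) = (21052, 3515.2, -29336).
So ∂z/∂x = −n_x/n_z = 0.71762 and ∂z/∂y = −n_y/n_z = 0.11983.
Intercept c from BH-1: 332.6 + 88.27 − 110.84 = 310.03.
At (-67, 795): z = −48.1 + 95.3 + 310.03 = 357.2 m.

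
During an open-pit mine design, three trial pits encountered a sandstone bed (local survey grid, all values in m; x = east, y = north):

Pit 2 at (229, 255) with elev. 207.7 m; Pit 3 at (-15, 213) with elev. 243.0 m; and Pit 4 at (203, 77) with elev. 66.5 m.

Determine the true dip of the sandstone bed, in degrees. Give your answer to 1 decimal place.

41.5°

Two edge vectors: Pit 2→Pit 3 = (-244, -42, 35.3), Pit 2→Pit 4 = (-26, -178, -141.2).
Normal n = (Pit 2→Pit 3) × (Pit 2→Pit 4) = (12213.8, -35370.6, 42340).
So ∂z/∂x = −n_x/n_z = −0.28847 and ∂z/∂y = −n_y/n_z = 0.83539.
Gradient magnitude |∇z| = √(a² + b²) = √(0.08321 + 0.69788) = 0.88380.
True dip = arctan(0.88380) = 41.5°, dipping toward SSE (azimuth ≈ 161°).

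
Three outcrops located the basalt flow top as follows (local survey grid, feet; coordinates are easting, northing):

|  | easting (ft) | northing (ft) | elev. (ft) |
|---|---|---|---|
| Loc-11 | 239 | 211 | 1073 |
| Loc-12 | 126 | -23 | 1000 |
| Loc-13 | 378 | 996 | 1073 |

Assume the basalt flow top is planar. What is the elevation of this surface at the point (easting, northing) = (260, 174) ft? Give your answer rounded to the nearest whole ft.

1101 ft

Let the plane be z = a·easting + b·northing + c.
Loc-12−Loc-11: −113a − 234b = −73;  Loc-13−Loc-11: 139a + 785b = 0.
Solving gives a = 1.02004, b = −0.18062.
Then c = 1073 − a·239 − b·211 = 867.32.
At (260, 174): z = 265.2 − 31.4 + 867.32 = 1101.1 ft.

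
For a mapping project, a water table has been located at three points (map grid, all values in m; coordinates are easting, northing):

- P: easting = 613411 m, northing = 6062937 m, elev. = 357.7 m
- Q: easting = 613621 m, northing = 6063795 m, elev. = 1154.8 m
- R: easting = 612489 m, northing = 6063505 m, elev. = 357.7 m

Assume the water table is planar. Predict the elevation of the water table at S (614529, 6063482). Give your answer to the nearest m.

1354 m

Two edge vectors: P→Q = (210, 858, 797.1), P→R = (-922, 568, 0).
Normal n = (P→Q) × (P→R) = (-452752.8, -734926.2, 910356).
So ∂z/∂easting = −n_x/n_z = 0.49733599 and ∂z/∂northing = −n_y/n_z = 0.80729539.
Intercept c from P: 357.7 − 305071.37 − 4894581.08 = −5199294.74.
At (614529, 6063482): z = 305627.4 + 4895021.1 − 5199294.74 = 1353.7 m.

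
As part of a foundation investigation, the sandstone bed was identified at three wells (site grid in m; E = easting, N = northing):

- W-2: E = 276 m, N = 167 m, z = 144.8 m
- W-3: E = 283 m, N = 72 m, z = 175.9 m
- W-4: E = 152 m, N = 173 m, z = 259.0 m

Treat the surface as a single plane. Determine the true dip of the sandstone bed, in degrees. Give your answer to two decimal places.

45.58°

Let the plane be z = a·E + b·N + c.
W-3−W-2: 7a − 95b = 31.1;  W-4−W-2: −124a + 6b = 114.2.
Solving gives a = −0.94016, b = −0.39664.
Gradient magnitude |∇z| = √(a² + b²) = √(0.88390 + 0.15733) = 1.02041.
True dip = arctan(1.02041) = 45.58°, dipping toward ENE (azimuth ≈ 067°).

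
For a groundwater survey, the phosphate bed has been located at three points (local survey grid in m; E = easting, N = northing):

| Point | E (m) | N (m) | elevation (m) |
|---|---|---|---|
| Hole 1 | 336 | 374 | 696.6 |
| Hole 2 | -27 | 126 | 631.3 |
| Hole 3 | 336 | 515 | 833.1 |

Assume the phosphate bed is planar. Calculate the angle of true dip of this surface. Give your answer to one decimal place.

47.2°

Two edge vectors: Hole 1→Hole 2 = (-363, -248, -65.3), Hole 1→Hole 3 = (0, 141, 136.5).
Normal n = (Hole 1→Hole 2) × (Hole 1→Hole 3) = (-24644.7, 49549.5, -51183).
So ∂z/∂E = −n_x/n_z = −0.48150 and ∂z/∂N = −n_y/n_z = 0.96809.
Gradient magnitude |∇z| = √(a² + b²) = √(0.23184 + 0.93719) = 1.08122.
True dip = arctan(1.08122) = 47.2°, dipping toward SSE (azimuth ≈ 154°).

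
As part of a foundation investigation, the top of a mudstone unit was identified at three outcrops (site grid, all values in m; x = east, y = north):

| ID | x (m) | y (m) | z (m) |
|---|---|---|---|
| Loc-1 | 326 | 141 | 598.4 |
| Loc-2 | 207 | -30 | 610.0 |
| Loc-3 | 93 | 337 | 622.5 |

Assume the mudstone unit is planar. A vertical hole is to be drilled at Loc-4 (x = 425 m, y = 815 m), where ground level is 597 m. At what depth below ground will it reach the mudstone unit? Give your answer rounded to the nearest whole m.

Two edge vectors: Loc-1→Loc-2 = (-119, -171, 11.6), Loc-1→Loc-3 = (-233, 196, 24.1).
Normal n = (Loc-1→Loc-2) × (Loc-1→Loc-3) = (-6394.7, 165.1, -63167).
So ∂z/∂x = −n_x/n_z = −0.10123 and ∂z/∂y = −n_y/n_z = 0.00261.
Intercept c from Loc-1: 598.4 + 33.00 − 0.37 = 631.03.
At (425, 815): z_contact = −43.0 + 2.1 + 631.03 = 590.1 m.
Depth below ground = 597 − 590.1 = 7 m.

7 m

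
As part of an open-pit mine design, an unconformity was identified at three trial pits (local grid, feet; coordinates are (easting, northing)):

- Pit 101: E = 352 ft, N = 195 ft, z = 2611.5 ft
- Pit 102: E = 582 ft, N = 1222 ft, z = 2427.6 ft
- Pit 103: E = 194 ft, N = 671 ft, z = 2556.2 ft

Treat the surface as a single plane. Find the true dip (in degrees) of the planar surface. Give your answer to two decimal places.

Let the plane be z = a·E + b·N + c.
Pit 102−Pit 101: 230a + 1027b = −183.9;  Pit 103−Pit 101: −158a + 476b = −55.3.
Solving gives a = −0.11313, b = −0.15373.
Gradient magnitude |∇z| = √(a² + b²) = √(0.01280 + 0.02363) = 0.19087.
True dip = arctan(0.19087) = 10.81°, dipping toward NE (azimuth ≈ 036°).

10.81°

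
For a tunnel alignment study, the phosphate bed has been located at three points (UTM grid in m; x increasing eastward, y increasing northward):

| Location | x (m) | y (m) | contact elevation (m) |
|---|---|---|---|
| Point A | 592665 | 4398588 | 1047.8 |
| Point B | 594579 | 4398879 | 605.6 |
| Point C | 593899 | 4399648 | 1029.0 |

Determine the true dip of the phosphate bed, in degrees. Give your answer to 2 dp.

Two edge vectors: Point A→Point B = (1914, 291, -442.2), Point A→Point C = (1234, 1060, -18.8).
Normal n = (Point A→Point B) × (Point A→Point C) = (463261.2, -509691.6, 1669746).
So ∂z/∂x = −n_x/n_z = −0.27744 and ∂z/∂y = −n_y/n_z = 0.30525.
Gradient magnitude |∇z| = √(a² + b²) = √(0.07698 + 0.09318) = 0.41250.
True dip = arctan(0.41250) = 22.42°, dipping toward SE (azimuth ≈ 138°).

22.42°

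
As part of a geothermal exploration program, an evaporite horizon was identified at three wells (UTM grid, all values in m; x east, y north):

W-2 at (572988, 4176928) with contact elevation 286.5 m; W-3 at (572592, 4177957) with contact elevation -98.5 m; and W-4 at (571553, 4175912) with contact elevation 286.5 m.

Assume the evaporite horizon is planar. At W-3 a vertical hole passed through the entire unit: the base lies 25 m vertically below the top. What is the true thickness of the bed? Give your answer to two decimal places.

23.52 m

Let the plane be z = a·x + b·y + c.
W-3−W-2: −396a + 1029b = −385;  W-4−W-2: −1435a − 1016b = 0.
Solving gives a = 0.20818, b = −0.29403.
|∇z| = √(a²+b²) = 0.36027, so dip δ = arctan(0.36027) = 19.81°.
True thickness = vertical thickness × cos δ = 25 × cos 19.81° = 23.52 m.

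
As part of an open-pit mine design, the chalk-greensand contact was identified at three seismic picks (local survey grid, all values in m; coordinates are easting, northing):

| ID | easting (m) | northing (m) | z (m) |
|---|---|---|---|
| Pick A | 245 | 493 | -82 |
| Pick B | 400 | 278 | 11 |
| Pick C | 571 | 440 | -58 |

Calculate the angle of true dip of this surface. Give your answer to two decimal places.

23.26°

Two edge vectors: Pick A→Pick B = (155, -215, 93), Pick A→Pick C = (326, -53, 24).
Normal n = (Pick A→Pick B) × (Pick A→Pick C) = (-231, 26598, 61875).
So ∂z/∂easting = −n_x/n_z = 0.00373 and ∂z/∂northing = −n_y/n_z = −0.42987.
Gradient magnitude |∇z| = √(a² + b²) = √(0.00001 + 0.18479) = 0.42988.
True dip = arctan(0.42988) = 23.26°, dipping toward N (azimuth ≈ 360°).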